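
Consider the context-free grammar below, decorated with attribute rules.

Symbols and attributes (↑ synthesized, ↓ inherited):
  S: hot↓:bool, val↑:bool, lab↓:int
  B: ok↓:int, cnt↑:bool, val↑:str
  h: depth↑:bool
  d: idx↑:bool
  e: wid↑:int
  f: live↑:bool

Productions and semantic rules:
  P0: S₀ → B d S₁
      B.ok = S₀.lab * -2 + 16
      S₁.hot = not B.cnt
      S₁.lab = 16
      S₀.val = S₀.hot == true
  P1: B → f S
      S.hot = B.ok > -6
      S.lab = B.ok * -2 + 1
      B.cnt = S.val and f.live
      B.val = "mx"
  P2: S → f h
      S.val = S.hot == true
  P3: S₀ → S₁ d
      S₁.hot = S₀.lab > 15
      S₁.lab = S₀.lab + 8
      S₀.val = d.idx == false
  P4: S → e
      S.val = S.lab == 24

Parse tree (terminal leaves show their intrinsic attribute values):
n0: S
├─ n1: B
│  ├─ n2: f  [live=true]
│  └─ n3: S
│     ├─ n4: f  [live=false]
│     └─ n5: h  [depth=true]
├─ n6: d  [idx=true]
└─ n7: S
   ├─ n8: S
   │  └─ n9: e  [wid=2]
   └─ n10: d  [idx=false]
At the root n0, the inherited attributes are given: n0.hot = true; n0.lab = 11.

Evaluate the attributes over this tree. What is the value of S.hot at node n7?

1. n0.hot = true  [given at root]
2. n0.lab = 11  [given at root]
3. n1.ok = -6  [S₀.lab * -2 + 16]
4. n2.live = true  [terminal]
5. n3.hot = false  [B.ok > -6]
6. n3.lab = 13  [B.ok * -2 + 1]
7. n4.live = false  [terminal]
8. n5.depth = true  [terminal]
9. n3.val = false  [S.hot == true]
10. n1.cnt = false  [S.val and f.live]
11. n1.val = "mx"  ["mx"]
12. n6.idx = true  [terminal]
13. n7.hot = true  [not B.cnt]
14. n7.lab = 16  [16]
15. n8.hot = true  [S₀.lab > 15]
16. n8.lab = 24  [S₀.lab + 8]
17. n9.wid = 2  [terminal]
18. n8.val = true  [S.lab == 24]
19. n10.idx = false  [terminal]
20. n7.val = true  [d.idx == false]
21. n0.val = true  [S₀.hot == true]

true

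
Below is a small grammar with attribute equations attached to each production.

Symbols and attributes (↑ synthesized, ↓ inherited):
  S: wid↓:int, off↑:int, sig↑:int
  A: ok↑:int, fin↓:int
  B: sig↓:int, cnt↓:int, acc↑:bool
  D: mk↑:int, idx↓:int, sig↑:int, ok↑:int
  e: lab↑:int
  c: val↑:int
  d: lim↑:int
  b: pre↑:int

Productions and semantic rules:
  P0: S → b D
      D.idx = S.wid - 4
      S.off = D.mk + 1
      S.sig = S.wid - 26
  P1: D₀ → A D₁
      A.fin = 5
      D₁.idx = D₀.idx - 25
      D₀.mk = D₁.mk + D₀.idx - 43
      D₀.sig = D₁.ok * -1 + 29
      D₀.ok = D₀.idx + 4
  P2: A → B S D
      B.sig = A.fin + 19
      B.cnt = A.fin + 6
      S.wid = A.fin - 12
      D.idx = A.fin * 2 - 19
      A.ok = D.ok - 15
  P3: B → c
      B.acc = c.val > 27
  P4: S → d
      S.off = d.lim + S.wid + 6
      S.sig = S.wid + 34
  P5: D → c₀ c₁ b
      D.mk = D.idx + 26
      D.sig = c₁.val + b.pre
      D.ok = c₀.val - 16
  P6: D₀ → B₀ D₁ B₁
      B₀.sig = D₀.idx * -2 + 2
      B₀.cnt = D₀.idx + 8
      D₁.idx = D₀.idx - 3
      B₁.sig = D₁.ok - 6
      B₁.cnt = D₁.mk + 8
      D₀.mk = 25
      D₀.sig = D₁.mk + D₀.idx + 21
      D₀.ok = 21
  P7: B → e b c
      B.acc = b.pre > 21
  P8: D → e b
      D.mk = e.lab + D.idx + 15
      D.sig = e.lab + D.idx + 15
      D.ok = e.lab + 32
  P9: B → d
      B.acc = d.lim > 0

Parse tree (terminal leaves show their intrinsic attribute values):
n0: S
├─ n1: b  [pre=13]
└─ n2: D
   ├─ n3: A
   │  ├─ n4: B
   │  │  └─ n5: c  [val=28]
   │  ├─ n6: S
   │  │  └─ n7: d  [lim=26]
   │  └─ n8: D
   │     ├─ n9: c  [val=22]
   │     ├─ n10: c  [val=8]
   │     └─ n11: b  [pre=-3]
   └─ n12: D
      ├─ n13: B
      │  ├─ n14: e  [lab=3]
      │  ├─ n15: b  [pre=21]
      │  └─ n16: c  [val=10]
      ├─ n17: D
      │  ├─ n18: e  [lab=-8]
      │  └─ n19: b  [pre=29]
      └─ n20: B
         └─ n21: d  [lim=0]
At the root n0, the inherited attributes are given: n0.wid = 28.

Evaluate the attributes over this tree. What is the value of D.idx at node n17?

-4

1. n0.wid = 28  [given at root]
2. n1.pre = 13  [terminal]
3. n2.idx = 24  [S.wid - 4]
4. n3.fin = 5  [5]
5. n4.sig = 24  [A.fin + 19]
6. n4.cnt = 11  [A.fin + 6]
7. n5.val = 28  [terminal]
8. n4.acc = true  [c.val > 27]
9. n6.wid = -7  [A.fin - 12]
10. n7.lim = 26  [terminal]
11. n6.off = 25  [d.lim + S.wid + 6]
12. n6.sig = 27  [S.wid + 34]
13. n8.idx = -9  [A.fin * 2 - 19]
14. n9.val = 22  [terminal]
15. n10.val = 8  [terminal]
16. n11.pre = -3  [terminal]
17. n8.mk = 17  [D.idx + 26]
18. n8.sig = 5  [c₁.val + b.pre]
19. n8.ok = 6  [c₀.val - 16]
20. n3.ok = -9  [D.ok - 15]
21. n12.idx = -1  [D₀.idx - 25]
22. n13.sig = 4  [D₀.idx * -2 + 2]
23. n13.cnt = 7  [D₀.idx + 8]
24. n14.lab = 3  [terminal]
25. n15.pre = 21  [terminal]
26. n16.val = 10  [terminal]
27. n13.acc = false  [b.pre > 21]
28. n17.idx = -4  [D₀.idx - 3]
29. n18.lab = -8  [terminal]
30. n19.pre = 29  [terminal]
31. n17.mk = 3  [e.lab + D.idx + 15]
32. n17.sig = 3  [e.lab + D.idx + 15]
33. n17.ok = 24  [e.lab + 32]
34. n20.sig = 18  [D₁.ok - 6]
35. n20.cnt = 11  [D₁.mk + 8]
36. n21.lim = 0  [terminal]
37. n20.acc = false  [d.lim > 0]
38. n12.mk = 25  [25]
39. n12.sig = 23  [D₁.mk + D₀.idx + 21]
40. n12.ok = 21  [21]
41. n2.mk = 6  [D₁.mk + D₀.idx - 43]
42. n2.sig = 8  [D₁.ok * -1 + 29]
43. n2.ok = 28  [D₀.idx + 4]
44. n0.off = 7  [D.mk + 1]
45. n0.sig = 2  [S.wid - 26]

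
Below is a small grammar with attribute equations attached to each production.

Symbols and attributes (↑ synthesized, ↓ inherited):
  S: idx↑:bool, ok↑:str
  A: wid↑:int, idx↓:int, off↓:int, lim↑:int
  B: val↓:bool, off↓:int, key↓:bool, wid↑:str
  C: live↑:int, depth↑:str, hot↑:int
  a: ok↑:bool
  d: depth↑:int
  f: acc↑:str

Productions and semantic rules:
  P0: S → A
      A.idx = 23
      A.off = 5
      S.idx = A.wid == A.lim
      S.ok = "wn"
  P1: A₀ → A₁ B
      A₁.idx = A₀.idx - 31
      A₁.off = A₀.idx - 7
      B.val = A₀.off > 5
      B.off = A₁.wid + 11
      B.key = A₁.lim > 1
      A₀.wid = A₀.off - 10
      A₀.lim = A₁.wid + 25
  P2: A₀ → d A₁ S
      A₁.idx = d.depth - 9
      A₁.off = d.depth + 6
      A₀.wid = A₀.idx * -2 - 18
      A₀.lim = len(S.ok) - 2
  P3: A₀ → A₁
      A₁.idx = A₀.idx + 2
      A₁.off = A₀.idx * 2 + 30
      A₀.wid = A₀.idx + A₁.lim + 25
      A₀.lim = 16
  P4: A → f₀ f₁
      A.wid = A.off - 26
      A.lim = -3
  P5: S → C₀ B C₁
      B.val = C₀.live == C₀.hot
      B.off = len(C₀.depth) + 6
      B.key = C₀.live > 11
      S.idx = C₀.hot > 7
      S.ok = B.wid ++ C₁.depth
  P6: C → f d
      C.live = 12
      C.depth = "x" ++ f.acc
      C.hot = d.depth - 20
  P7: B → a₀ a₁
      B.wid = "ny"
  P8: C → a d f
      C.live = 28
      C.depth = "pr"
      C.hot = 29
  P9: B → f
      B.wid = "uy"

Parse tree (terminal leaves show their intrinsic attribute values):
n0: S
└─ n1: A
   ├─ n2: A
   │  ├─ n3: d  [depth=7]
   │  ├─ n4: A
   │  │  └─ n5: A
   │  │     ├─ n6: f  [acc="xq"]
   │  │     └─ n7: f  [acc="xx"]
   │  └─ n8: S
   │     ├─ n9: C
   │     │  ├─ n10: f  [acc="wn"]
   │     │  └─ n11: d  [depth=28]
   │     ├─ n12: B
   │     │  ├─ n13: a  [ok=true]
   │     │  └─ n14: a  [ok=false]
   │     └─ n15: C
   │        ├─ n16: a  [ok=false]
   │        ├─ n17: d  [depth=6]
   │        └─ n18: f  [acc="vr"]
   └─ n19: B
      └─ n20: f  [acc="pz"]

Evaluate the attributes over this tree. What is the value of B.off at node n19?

1. n1.idx = 23  [23]
2. n1.off = 5  [5]
3. n2.idx = -8  [A₀.idx - 31]
4. n2.off = 16  [A₀.idx - 7]
5. n3.depth = 7  [terminal]
6. n4.idx = -2  [d.depth - 9]
7. n4.off = 13  [d.depth + 6]
8. n5.idx = 0  [A₀.idx + 2]
9. n5.off = 26  [A₀.idx * 2 + 30]
10. n6.acc = "xq"  [terminal]
11. n7.acc = "xx"  [terminal]
12. n5.wid = 0  [A.off - 26]
13. n5.lim = -3  [-3]
14. n4.wid = 20  [A₀.idx + A₁.lim + 25]
15. n4.lim = 16  [16]
16. n10.acc = "wn"  [terminal]
17. n11.depth = 28  [terminal]
18. n9.live = 12  [12]
19. n9.depth = "xwn"  ["x" ++ f.acc]
20. n9.hot = 8  [d.depth - 20]
21. n12.val = false  [C₀.live == C₀.hot]
22. n12.off = 9  [len(C₀.depth) + 6]
23. n12.key = true  [C₀.live > 11]
24. n13.ok = true  [terminal]
25. n14.ok = false  [terminal]
26. n12.wid = "ny"  ["ny"]
27. n16.ok = false  [terminal]
28. n17.depth = 6  [terminal]
29. n18.acc = "vr"  [terminal]
30. n15.live = 28  [28]
31. n15.depth = "pr"  ["pr"]
32. n15.hot = 29  [29]
33. n8.idx = true  [C₀.hot > 7]
34. n8.ok = "nypr"  [B.wid ++ C₁.depth]
35. n2.wid = -2  [A₀.idx * -2 - 18]
36. n2.lim = 2  [len(S.ok) - 2]
37. n19.val = false  [A₀.off > 5]
38. n19.off = 9  [A₁.wid + 11]
39. n19.key = true  [A₁.lim > 1]
40. n20.acc = "pz"  [terminal]
41. n19.wid = "uy"  ["uy"]
42. n1.wid = -5  [A₀.off - 10]
43. n1.lim = 23  [A₁.wid + 25]
44. n0.idx = false  [A.wid == A.lim]
45. n0.ok = "wn"  ["wn"]

9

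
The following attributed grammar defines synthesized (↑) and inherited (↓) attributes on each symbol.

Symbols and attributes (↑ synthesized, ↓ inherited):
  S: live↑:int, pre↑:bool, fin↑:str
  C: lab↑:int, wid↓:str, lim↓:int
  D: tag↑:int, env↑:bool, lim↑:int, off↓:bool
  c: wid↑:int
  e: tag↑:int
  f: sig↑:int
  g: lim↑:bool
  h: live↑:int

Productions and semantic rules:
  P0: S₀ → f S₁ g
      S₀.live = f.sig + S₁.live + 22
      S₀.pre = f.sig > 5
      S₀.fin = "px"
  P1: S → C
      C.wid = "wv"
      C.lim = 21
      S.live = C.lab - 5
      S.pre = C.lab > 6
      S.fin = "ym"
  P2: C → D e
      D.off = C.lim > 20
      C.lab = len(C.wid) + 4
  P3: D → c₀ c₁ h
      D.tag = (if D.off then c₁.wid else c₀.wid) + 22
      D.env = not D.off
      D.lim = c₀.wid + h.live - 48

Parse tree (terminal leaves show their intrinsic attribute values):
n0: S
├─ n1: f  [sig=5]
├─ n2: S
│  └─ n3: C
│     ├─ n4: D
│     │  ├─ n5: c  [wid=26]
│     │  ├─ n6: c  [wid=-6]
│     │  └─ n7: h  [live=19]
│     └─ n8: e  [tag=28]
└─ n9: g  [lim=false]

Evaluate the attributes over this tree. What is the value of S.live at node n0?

28

1. n1.sig = 5  [terminal]
2. n3.wid = "wv"  ["wv"]
3. n3.lim = 21  [21]
4. n4.off = true  [C.lim > 20]
5. n5.wid = 26  [terminal]
6. n6.wid = -6  [terminal]
7. n7.live = 19  [terminal]
8. n4.tag = 16  [(if D.off then c₁.wid else c₀.wid) + 22]
9. n4.env = false  [not D.off]
10. n4.lim = -3  [c₀.wid + h.live - 48]
11. n8.tag = 28  [terminal]
12. n3.lab = 6  [len(C.wid) + 4]
13. n2.live = 1  [C.lab - 5]
14. n2.pre = false  [C.lab > 6]
15. n2.fin = "ym"  ["ym"]
16. n9.lim = false  [terminal]
17. n0.live = 28  [f.sig + S₁.live + 22]
18. n0.pre = false  [f.sig > 5]
19. n0.fin = "px"  ["px"]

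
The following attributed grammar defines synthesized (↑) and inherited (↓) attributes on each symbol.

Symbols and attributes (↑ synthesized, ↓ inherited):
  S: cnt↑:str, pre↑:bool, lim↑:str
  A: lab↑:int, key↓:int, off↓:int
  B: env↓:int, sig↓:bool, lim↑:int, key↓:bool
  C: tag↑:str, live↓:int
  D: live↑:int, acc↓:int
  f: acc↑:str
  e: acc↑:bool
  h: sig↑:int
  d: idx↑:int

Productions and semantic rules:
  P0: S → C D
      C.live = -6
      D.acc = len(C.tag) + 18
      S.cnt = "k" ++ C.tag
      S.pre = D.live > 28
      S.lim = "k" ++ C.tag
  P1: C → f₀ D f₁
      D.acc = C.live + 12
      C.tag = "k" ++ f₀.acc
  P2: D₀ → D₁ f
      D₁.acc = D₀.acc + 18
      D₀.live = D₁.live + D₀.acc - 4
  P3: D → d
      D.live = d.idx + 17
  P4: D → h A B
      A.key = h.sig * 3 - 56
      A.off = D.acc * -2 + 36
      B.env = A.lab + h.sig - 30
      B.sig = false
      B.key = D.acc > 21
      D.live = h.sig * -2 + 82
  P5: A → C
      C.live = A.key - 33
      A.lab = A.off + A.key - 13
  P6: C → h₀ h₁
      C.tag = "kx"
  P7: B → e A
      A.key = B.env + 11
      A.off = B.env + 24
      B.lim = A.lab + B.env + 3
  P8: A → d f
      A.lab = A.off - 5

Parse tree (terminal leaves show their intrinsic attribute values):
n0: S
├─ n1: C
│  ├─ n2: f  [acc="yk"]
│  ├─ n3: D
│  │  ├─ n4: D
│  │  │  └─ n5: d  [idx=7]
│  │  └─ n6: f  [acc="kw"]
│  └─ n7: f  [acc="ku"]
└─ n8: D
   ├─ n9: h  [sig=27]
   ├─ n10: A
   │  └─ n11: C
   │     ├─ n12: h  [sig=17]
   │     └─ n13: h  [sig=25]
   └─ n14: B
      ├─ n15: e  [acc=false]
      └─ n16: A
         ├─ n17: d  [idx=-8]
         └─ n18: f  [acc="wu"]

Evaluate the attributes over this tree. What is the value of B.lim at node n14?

28

1. n1.live = -6  [-6]
2. n2.acc = "yk"  [terminal]
3. n3.acc = 6  [C.live + 12]
4. n4.acc = 24  [D₀.acc + 18]
5. n5.idx = 7  [terminal]
6. n4.live = 24  [d.idx + 17]
7. n6.acc = "kw"  [terminal]
8. n3.live = 26  [D₁.live + D₀.acc - 4]
9. n7.acc = "ku"  [terminal]
10. n1.tag = "kyk"  ["k" ++ f₀.acc]
11. n8.acc = 21  [len(C.tag) + 18]
12. n9.sig = 27  [terminal]
13. n10.key = 25  [h.sig * 3 - 56]
14. n10.off = -6  [D.acc * -2 + 36]
15. n11.live = -8  [A.key - 33]
16. n12.sig = 17  [terminal]
17. n13.sig = 25  [terminal]
18. n11.tag = "kx"  ["kx"]
19. n10.lab = 6  [A.off + A.key - 13]
20. n14.env = 3  [A.lab + h.sig - 30]
21. n14.sig = false  [false]
22. n14.key = false  [D.acc > 21]
23. n15.acc = false  [terminal]
24. n16.key = 14  [B.env + 11]
25. n16.off = 27  [B.env + 24]
26. n17.idx = -8  [terminal]
27. n18.acc = "wu"  [terminal]
28. n16.lab = 22  [A.off - 5]
29. n14.lim = 28  [A.lab + B.env + 3]
30. n8.live = 28  [h.sig * -2 + 82]
31. n0.cnt = "kkyk"  ["k" ++ C.tag]
32. n0.pre = false  [D.live > 28]
33. n0.lim = "kkyk"  ["k" ++ C.tag]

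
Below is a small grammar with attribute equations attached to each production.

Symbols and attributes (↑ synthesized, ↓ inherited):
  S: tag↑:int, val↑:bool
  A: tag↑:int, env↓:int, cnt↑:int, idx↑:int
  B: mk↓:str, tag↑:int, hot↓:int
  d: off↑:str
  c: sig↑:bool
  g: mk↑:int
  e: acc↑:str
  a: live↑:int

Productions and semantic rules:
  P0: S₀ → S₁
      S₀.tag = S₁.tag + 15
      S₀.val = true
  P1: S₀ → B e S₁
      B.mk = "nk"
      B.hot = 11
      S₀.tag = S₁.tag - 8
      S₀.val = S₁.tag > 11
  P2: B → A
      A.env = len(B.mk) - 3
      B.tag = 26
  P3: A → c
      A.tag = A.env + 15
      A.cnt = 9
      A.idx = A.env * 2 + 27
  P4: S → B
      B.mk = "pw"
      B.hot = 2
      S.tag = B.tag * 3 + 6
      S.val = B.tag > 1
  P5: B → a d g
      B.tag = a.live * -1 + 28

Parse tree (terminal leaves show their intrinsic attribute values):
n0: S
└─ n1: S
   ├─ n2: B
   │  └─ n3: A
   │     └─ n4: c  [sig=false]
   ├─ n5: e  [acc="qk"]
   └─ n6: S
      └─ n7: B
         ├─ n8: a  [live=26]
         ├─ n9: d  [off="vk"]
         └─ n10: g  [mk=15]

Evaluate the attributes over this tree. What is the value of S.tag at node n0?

19

1. n2.mk = "nk"  ["nk"]
2. n2.hot = 11  [11]
3. n3.env = -1  [len(B.mk) - 3]
4. n4.sig = false  [terminal]
5. n3.tag = 14  [A.env + 15]
6. n3.cnt = 9  [9]
7. n3.idx = 25  [A.env * 2 + 27]
8. n2.tag = 26  [26]
9. n5.acc = "qk"  [terminal]
10. n7.mk = "pw"  ["pw"]
11. n7.hot = 2  [2]
12. n8.live = 26  [terminal]
13. n9.off = "vk"  [terminal]
14. n10.mk = 15  [terminal]
15. n7.tag = 2  [a.live * -1 + 28]
16. n6.tag = 12  [B.tag * 3 + 6]
17. n6.val = true  [B.tag > 1]
18. n1.tag = 4  [S₁.tag - 8]
19. n1.val = true  [S₁.tag > 11]
20. n0.tag = 19  [S₁.tag + 15]
21. n0.val = true  [true]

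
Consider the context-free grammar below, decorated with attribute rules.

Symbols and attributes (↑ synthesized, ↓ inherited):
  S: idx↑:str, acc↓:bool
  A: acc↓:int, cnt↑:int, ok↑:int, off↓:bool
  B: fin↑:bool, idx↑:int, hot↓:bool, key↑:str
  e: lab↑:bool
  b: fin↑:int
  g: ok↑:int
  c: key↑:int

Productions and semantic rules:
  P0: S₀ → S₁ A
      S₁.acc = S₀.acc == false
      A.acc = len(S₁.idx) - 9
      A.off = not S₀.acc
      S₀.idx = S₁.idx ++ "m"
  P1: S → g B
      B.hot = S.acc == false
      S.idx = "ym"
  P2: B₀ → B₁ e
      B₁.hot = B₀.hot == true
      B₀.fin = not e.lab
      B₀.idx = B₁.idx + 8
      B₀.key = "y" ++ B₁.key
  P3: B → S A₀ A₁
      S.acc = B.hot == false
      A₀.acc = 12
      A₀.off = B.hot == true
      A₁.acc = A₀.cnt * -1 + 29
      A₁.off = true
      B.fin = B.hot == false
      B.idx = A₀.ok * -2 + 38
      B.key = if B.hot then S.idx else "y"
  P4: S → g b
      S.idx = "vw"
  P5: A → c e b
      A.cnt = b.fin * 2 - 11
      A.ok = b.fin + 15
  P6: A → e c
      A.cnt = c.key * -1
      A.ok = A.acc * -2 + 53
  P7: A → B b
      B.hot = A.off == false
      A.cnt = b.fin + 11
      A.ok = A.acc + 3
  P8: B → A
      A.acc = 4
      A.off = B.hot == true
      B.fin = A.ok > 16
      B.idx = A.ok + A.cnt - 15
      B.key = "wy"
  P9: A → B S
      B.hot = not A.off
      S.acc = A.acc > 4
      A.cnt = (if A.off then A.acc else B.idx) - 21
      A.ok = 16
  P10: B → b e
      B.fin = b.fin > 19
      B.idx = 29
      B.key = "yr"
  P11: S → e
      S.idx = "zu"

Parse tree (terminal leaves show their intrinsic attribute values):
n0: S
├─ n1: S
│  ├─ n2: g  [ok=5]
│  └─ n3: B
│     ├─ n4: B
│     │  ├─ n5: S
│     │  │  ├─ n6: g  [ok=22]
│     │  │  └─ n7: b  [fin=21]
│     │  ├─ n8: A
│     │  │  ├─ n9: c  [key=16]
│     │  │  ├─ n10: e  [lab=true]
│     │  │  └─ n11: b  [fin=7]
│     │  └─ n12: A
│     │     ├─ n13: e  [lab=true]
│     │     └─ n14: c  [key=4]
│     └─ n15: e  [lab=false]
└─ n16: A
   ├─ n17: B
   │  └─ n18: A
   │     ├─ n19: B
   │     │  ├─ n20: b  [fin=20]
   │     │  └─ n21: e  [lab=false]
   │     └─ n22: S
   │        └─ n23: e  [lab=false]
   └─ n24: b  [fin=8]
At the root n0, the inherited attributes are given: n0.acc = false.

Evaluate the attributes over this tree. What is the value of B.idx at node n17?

9

1. n0.acc = false  [given at root]
2. n1.acc = true  [S₀.acc == false]
3. n2.ok = 5  [terminal]
4. n3.hot = false  [S.acc == false]
5. n4.hot = false  [B₀.hot == true]
6. n5.acc = true  [B.hot == false]
7. n6.ok = 22  [terminal]
8. n7.fin = 21  [terminal]
9. n5.idx = "vw"  ["vw"]
10. n8.acc = 12  [12]
11. n8.off = false  [B.hot == true]
12. n9.key = 16  [terminal]
13. n10.lab = true  [terminal]
14. n11.fin = 7  [terminal]
15. n8.cnt = 3  [b.fin * 2 - 11]
16. n8.ok = 22  [b.fin + 15]
17. n12.acc = 26  [A₀.cnt * -1 + 29]
18. n12.off = true  [true]
19. n13.lab = true  [terminal]
20. n14.key = 4  [terminal]
21. n12.cnt = -4  [c.key * -1]
22. n12.ok = 1  [A.acc * -2 + 53]
23. n4.fin = true  [B.hot == false]
24. n4.idx = -6  [A₀.ok * -2 + 38]
25. n4.key = "y"  [if B.hot then S.idx else "y"]
26. n15.lab = false  [terminal]
27. n3.fin = true  [not e.lab]
28. n3.idx = 2  [B₁.idx + 8]
29. n3.key = "yy"  ["y" ++ B₁.key]
30. n1.idx = "ym"  ["ym"]
31. n16.acc = -7  [len(S₁.idx) - 9]
32. n16.off = true  [not S₀.acc]
33. n17.hot = false  [A.off == false]
34. n18.acc = 4  [4]
35. n18.off = false  [B.hot == true]
36. n19.hot = true  [not A.off]
37. n20.fin = 20  [terminal]
38. n21.lab = false  [terminal]
39. n19.fin = true  [b.fin > 19]
40. n19.idx = 29  [29]
41. n19.key = "yr"  ["yr"]
42. n22.acc = false  [A.acc > 4]
43. n23.lab = false  [terminal]
44. n22.idx = "zu"  ["zu"]
45. n18.cnt = 8  [(if A.off then A.acc else B.idx) - 21]
46. n18.ok = 16  [16]
47. n17.fin = false  [A.ok > 16]
48. n17.idx = 9  [A.ok + A.cnt - 15]
49. n17.key = "wy"  ["wy"]
50. n24.fin = 8  [terminal]
51. n16.cnt = 19  [b.fin + 11]
52. n16.ok = -4  [A.acc + 3]
53. n0.idx = "ymm"  [S₁.idx ++ "m"]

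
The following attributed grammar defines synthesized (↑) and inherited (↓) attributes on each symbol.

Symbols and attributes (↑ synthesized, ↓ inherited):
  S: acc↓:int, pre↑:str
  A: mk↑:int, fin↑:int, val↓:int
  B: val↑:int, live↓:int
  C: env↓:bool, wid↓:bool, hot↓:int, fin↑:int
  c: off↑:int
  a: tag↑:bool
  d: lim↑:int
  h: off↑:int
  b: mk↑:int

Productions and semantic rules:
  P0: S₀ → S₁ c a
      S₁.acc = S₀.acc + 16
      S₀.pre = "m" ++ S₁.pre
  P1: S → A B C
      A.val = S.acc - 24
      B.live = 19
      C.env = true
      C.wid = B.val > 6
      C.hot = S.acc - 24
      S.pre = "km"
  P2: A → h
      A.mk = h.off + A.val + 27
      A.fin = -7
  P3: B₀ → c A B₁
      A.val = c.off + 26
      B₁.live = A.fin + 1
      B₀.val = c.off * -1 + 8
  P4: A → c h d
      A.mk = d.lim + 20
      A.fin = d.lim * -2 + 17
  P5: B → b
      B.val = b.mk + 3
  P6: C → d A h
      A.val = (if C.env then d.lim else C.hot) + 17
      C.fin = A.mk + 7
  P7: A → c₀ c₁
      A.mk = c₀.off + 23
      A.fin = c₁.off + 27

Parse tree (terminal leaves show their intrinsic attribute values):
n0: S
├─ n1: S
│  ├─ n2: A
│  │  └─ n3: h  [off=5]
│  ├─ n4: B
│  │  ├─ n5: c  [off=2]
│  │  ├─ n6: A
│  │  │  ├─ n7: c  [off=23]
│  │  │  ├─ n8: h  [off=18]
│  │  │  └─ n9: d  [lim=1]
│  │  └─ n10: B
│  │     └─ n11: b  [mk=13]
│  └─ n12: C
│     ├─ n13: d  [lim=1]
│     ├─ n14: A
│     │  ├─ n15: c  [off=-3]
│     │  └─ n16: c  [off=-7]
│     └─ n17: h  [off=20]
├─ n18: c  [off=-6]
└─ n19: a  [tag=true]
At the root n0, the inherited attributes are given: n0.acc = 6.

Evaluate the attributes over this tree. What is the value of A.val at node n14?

18

1. n0.acc = 6  [given at root]
2. n1.acc = 22  [S₀.acc + 16]
3. n2.val = -2  [S.acc - 24]
4. n3.off = 5  [terminal]
5. n2.mk = 30  [h.off + A.val + 27]
6. n2.fin = -7  [-7]
7. n4.live = 19  [19]
8. n5.off = 2  [terminal]
9. n6.val = 28  [c.off + 26]
10. n7.off = 23  [terminal]
11. n8.off = 18  [terminal]
12. n9.lim = 1  [terminal]
13. n6.mk = 21  [d.lim + 20]
14. n6.fin = 15  [d.lim * -2 + 17]
15. n10.live = 16  [A.fin + 1]
16. n11.mk = 13  [terminal]
17. n10.val = 16  [b.mk + 3]
18. n4.val = 6  [c.off * -1 + 8]
19. n12.env = true  [true]
20. n12.wid = false  [B.val > 6]
21. n12.hot = -2  [S.acc - 24]
22. n13.lim = 1  [terminal]
23. n14.val = 18  [(if C.env then d.lim else C.hot) + 17]
24. n15.off = -3  [terminal]
25. n16.off = -7  [terminal]
26. n14.mk = 20  [c₀.off + 23]
27. n14.fin = 20  [c₁.off + 27]
28. n17.off = 20  [terminal]
29. n12.fin = 27  [A.mk + 7]
30. n1.pre = "km"  ["km"]
31. n18.off = -6  [terminal]
32. n19.tag = true  [terminal]
33. n0.pre = "mkm"  ["m" ++ S₁.pre]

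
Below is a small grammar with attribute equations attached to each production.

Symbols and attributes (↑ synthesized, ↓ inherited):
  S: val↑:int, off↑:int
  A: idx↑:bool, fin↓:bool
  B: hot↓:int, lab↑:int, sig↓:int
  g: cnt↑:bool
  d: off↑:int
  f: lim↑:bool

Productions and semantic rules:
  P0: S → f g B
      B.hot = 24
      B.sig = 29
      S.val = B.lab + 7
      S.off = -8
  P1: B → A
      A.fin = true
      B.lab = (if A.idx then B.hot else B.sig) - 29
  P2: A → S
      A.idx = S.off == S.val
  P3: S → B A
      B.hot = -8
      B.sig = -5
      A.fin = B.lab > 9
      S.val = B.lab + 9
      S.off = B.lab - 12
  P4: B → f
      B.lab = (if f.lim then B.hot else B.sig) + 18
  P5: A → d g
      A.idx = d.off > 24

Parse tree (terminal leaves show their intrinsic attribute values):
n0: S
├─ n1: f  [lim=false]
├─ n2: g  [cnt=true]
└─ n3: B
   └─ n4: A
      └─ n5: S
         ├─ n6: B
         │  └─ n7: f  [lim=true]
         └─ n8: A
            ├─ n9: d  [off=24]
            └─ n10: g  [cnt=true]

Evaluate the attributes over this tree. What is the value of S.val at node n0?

1. n1.lim = false  [terminal]
2. n2.cnt = true  [terminal]
3. n3.hot = 24  [24]
4. n3.sig = 29  [29]
5. n4.fin = true  [true]
6. n6.hot = -8  [-8]
7. n6.sig = -5  [-5]
8. n7.lim = true  [terminal]
9. n6.lab = 10  [(if f.lim then B.hot else B.sig) + 18]
10. n8.fin = true  [B.lab > 9]
11. n9.off = 24  [terminal]
12. n10.cnt = true  [terminal]
13. n8.idx = false  [d.off > 24]
14. n5.val = 19  [B.lab + 9]
15. n5.off = -2  [B.lab - 12]
16. n4.idx = false  [S.off == S.val]
17. n3.lab = 0  [(if A.idx then B.hot else B.sig) - 29]
18. n0.val = 7  [B.lab + 7]
19. n0.off = -8  [-8]

7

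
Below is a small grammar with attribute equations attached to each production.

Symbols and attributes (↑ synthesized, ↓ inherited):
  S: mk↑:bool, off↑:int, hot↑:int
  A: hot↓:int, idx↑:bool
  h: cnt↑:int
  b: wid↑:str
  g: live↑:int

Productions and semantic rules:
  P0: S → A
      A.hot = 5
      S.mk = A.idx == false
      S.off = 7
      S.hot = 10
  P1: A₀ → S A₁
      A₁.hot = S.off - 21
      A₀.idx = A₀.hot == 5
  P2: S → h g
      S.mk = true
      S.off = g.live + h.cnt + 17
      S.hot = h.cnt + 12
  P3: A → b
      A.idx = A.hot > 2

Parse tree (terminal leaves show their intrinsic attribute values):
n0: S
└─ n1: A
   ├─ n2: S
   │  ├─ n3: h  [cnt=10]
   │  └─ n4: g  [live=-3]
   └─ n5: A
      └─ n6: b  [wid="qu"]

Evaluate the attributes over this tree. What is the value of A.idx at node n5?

1. n1.hot = 5  [5]
2. n3.cnt = 10  [terminal]
3. n4.live = -3  [terminal]
4. n2.mk = true  [true]
5. n2.off = 24  [g.live + h.cnt + 17]
6. n2.hot = 22  [h.cnt + 12]
7. n5.hot = 3  [S.off - 21]
8. n6.wid = "qu"  [terminal]
9. n5.idx = true  [A.hot > 2]
10. n1.idx = true  [A₀.hot == 5]
11. n0.mk = false  [A.idx == false]
12. n0.off = 7  [7]
13. n0.hot = 10  [10]

true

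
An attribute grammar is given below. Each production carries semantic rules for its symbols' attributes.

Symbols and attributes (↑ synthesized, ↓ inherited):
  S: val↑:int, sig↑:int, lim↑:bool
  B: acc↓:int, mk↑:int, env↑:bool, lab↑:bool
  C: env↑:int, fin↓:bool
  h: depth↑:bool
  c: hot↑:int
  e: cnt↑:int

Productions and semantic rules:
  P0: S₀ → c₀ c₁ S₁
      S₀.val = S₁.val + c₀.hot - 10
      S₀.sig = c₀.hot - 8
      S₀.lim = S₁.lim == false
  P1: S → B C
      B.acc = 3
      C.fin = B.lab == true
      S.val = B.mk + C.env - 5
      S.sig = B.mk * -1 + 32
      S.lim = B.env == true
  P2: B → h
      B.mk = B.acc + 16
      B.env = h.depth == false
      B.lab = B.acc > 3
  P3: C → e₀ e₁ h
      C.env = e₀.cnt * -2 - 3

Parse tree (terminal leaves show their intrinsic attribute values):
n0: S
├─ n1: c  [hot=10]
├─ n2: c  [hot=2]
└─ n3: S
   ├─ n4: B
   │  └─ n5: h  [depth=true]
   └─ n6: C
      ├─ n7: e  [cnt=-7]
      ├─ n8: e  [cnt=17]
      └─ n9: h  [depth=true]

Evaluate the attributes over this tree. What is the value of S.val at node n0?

1. n1.hot = 10  [terminal]
2. n2.hot = 2  [terminal]
3. n4.acc = 3  [3]
4. n5.depth = true  [terminal]
5. n4.mk = 19  [B.acc + 16]
6. n4.env = false  [h.depth == false]
7. n4.lab = false  [B.acc > 3]
8. n6.fin = false  [B.lab == true]
9. n7.cnt = -7  [terminal]
10. n8.cnt = 17  [terminal]
11. n9.depth = true  [terminal]
12. n6.env = 11  [e₀.cnt * -2 - 3]
13. n3.val = 25  [B.mk + C.env - 5]
14. n3.sig = 13  [B.mk * -1 + 32]
15. n3.lim = false  [B.env == true]
16. n0.val = 25  [S₁.val + c₀.hot - 10]
17. n0.sig = 2  [c₀.hot - 8]
18. n0.lim = true  [S₁.lim == false]

25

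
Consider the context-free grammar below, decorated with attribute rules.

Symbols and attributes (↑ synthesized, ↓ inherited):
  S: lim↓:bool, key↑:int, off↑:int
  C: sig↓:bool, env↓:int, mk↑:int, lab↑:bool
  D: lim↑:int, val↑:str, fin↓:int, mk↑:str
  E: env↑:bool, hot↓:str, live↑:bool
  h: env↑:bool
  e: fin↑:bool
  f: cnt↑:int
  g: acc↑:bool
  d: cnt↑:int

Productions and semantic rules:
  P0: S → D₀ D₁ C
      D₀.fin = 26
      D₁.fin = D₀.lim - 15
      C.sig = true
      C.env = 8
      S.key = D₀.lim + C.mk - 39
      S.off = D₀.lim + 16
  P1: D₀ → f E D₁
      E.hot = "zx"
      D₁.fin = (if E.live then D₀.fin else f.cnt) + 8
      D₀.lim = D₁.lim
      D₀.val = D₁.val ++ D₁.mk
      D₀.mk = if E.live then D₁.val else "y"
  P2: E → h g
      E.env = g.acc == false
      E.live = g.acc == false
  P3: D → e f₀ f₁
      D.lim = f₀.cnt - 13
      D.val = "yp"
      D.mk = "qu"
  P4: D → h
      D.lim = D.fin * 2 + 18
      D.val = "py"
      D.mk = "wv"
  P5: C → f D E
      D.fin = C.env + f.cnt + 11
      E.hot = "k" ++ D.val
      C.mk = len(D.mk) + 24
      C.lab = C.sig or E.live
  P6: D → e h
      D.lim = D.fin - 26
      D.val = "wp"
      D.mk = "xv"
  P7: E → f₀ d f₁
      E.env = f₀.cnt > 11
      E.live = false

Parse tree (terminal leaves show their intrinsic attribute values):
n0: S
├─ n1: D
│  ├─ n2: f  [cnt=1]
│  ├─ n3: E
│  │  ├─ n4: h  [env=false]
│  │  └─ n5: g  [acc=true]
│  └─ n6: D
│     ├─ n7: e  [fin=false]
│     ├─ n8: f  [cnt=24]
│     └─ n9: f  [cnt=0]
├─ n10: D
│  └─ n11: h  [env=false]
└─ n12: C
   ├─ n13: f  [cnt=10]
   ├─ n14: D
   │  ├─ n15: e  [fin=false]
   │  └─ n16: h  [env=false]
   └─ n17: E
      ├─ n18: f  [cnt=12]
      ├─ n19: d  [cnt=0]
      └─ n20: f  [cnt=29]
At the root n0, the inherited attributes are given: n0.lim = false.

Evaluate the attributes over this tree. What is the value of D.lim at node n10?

1. n0.lim = false  [given at root]
2. n1.fin = 26  [26]
3. n2.cnt = 1  [terminal]
4. n3.hot = "zx"  ["zx"]
5. n4.env = false  [terminal]
6. n5.acc = true  [terminal]
7. n3.env = false  [g.acc == false]
8. n3.live = false  [g.acc == false]
9. n6.fin = 9  [(if E.live then D₀.fin else f.cnt) + 8]
10. n7.fin = false  [terminal]
11. n8.cnt = 24  [terminal]
12. n9.cnt = 0  [terminal]
13. n6.lim = 11  [f₀.cnt - 13]
14. n6.val = "yp"  ["yp"]
15. n6.mk = "qu"  ["qu"]
16. n1.lim = 11  [D₁.lim]
17. n1.val = "ypqu"  [D₁.val ++ D₁.mk]
18. n1.mk = "y"  [if E.live then D₁.val else "y"]
19. n10.fin = -4  [D₀.lim - 15]
20. n11.env = false  [terminal]
21. n10.lim = 10  [D.fin * 2 + 18]
22. n10.val = "py"  ["py"]
23. n10.mk = "wv"  ["wv"]
24. n12.sig = true  [true]
25. n12.env = 8  [8]
26. n13.cnt = 10  [terminal]
27. n14.fin = 29  [C.env + f.cnt + 11]
28. n15.fin = false  [terminal]
29. n16.env = false  [terminal]
30. n14.lim = 3  [D.fin - 26]
31. n14.val = "wp"  ["wp"]
32. n14.mk = "xv"  ["xv"]
33. n17.hot = "kwp"  ["k" ++ D.val]
34. n18.cnt = 12  [terminal]
35. n19.cnt = 0  [terminal]
36. n20.cnt = 29  [terminal]
37. n17.env = true  [f₀.cnt > 11]
38. n17.live = false  [false]
39. n12.mk = 26  [len(D.mk) + 24]
40. n12.lab = true  [C.sig or E.live]
41. n0.key = -2  [D₀.lim + C.mk - 39]
42. n0.off = 27  [D₀.lim + 16]

10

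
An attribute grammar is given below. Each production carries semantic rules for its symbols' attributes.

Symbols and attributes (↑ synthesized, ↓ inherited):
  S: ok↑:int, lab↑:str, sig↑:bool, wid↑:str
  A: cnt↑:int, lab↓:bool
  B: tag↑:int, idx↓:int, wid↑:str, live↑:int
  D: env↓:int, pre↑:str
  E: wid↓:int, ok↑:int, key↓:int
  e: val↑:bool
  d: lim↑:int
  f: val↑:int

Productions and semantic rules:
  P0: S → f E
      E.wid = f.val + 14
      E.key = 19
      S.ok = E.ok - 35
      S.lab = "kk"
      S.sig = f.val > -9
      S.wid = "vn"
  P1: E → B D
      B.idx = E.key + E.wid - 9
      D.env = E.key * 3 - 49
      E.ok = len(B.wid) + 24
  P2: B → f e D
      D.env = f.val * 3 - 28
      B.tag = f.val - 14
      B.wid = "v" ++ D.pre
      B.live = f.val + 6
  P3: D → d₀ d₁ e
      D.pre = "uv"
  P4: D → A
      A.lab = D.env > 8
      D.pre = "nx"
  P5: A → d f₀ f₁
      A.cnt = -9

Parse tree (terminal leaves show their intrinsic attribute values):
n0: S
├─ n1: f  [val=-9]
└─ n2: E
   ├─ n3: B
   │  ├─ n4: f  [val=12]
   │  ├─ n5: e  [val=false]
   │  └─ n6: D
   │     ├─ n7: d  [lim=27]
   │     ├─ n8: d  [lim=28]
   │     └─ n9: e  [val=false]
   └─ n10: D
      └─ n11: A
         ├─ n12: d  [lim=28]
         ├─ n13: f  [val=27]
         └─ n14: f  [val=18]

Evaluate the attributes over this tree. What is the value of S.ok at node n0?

1. n1.val = -9  [terminal]
2. n2.wid = 5  [f.val + 14]
3. n2.key = 19  [19]
4. n3.idx = 15  [E.key + E.wid - 9]
5. n4.val = 12  [terminal]
6. n5.val = false  [terminal]
7. n6.env = 8  [f.val * 3 - 28]
8. n7.lim = 27  [terminal]
9. n8.lim = 28  [terminal]
10. n9.val = false  [terminal]
11. n6.pre = "uv"  ["uv"]
12. n3.tag = -2  [f.val - 14]
13. n3.wid = "vuv"  ["v" ++ D.pre]
14. n3.live = 18  [f.val + 6]
15. n10.env = 8  [E.key * 3 - 49]
16. n11.lab = false  [D.env > 8]
17. n12.lim = 28  [terminal]
18. n13.val = 27  [terminal]
19. n14.val = 18  [terminal]
20. n11.cnt = -9  [-9]
21. n10.pre = "nx"  ["nx"]
22. n2.ok = 27  [len(B.wid) + 24]
23. n0.ok = -8  [E.ok - 35]
24. n0.lab = "kk"  ["kk"]
25. n0.sig = false  [f.val > -9]
26. n0.wid = "vn"  ["vn"]

-8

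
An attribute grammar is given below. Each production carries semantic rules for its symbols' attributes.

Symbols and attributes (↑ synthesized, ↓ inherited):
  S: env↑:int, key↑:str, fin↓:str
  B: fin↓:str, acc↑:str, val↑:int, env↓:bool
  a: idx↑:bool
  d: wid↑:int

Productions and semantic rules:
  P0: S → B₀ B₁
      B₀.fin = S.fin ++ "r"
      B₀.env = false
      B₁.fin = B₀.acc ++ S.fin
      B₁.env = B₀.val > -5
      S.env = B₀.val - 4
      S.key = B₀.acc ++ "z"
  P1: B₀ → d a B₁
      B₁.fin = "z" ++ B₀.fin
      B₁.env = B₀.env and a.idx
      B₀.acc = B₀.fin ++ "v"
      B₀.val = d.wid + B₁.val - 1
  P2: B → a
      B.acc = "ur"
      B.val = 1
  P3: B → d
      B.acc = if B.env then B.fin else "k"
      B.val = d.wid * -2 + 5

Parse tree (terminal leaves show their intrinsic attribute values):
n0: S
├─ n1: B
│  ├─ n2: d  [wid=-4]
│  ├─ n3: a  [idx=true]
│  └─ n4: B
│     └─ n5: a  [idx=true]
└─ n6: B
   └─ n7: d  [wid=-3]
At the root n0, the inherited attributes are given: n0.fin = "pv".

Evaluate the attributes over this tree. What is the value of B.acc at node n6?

"pvrvpv"

1. n0.fin = "pv"  [given at root]
2. n1.fin = "pvr"  [S.fin ++ "r"]
3. n1.env = false  [false]
4. n2.wid = -4  [terminal]
5. n3.idx = true  [terminal]
6. n4.fin = "zpvr"  ["z" ++ B₀.fin]
7. n4.env = false  [B₀.env and a.idx]
8. n5.idx = true  [terminal]
9. n4.acc = "ur"  ["ur"]
10. n4.val = 1  [1]
11. n1.acc = "pvrv"  [B₀.fin ++ "v"]
12. n1.val = -4  [d.wid + B₁.val - 1]
13. n6.fin = "pvrvpv"  [B₀.acc ++ S.fin]
14. n6.env = true  [B₀.val > -5]
15. n7.wid = -3  [terminal]
16. n6.acc = "pvrvpv"  [if B.env then B.fin else "k"]
17. n6.val = 11  [d.wid * -2 + 5]
18. n0.env = -8  [B₀.val - 4]
19. n0.key = "pvrvz"  [B₀.acc ++ "z"]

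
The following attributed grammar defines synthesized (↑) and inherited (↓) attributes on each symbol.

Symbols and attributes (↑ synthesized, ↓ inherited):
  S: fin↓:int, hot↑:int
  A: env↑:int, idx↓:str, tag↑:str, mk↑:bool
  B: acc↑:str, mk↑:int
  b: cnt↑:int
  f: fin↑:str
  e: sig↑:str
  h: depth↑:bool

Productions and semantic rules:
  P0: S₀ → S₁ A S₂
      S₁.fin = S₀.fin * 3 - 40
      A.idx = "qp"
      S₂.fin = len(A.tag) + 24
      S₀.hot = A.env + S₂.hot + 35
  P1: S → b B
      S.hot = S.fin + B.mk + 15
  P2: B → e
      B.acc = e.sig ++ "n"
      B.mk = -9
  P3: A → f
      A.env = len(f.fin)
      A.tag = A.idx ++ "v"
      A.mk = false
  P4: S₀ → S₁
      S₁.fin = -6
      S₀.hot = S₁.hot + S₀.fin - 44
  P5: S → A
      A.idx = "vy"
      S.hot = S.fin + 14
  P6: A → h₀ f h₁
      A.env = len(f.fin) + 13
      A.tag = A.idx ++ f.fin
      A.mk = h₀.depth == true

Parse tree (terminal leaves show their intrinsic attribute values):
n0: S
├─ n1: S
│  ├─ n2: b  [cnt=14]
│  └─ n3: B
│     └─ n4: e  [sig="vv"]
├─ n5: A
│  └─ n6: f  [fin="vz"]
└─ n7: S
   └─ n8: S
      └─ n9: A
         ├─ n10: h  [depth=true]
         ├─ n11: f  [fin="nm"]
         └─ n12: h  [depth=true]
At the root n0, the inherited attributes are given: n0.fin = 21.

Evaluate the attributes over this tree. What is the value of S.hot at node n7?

1. n0.fin = 21  [given at root]
2. n1.fin = 23  [S₀.fin * 3 - 40]
3. n2.cnt = 14  [terminal]
4. n4.sig = "vv"  [terminal]
5. n3.acc = "vvn"  [e.sig ++ "n"]
6. n3.mk = -9  [-9]
7. n1.hot = 29  [S.fin + B.mk + 15]
8. n5.idx = "qp"  ["qp"]
9. n6.fin = "vz"  [terminal]
10. n5.env = 2  [len(f.fin)]
11. n5.tag = "qpv"  [A.idx ++ "v"]
12. n5.mk = false  [false]
13. n7.fin = 27  [len(A.tag) + 24]
14. n8.fin = -6  [-6]
15. n9.idx = "vy"  ["vy"]
16. n10.depth = true  [terminal]
17. n11.fin = "nm"  [terminal]
18. n12.depth = true  [terminal]
19. n9.env = 15  [len(f.fin) + 13]
20. n9.tag = "vynm"  [A.idx ++ f.fin]
21. n9.mk = true  [h₀.depth == true]
22. n8.hot = 8  [S.fin + 14]
23. n7.hot = -9  [S₁.hot + S₀.fin - 44]
24. n0.hot = 28  [A.env + S₂.hot + 35]

-9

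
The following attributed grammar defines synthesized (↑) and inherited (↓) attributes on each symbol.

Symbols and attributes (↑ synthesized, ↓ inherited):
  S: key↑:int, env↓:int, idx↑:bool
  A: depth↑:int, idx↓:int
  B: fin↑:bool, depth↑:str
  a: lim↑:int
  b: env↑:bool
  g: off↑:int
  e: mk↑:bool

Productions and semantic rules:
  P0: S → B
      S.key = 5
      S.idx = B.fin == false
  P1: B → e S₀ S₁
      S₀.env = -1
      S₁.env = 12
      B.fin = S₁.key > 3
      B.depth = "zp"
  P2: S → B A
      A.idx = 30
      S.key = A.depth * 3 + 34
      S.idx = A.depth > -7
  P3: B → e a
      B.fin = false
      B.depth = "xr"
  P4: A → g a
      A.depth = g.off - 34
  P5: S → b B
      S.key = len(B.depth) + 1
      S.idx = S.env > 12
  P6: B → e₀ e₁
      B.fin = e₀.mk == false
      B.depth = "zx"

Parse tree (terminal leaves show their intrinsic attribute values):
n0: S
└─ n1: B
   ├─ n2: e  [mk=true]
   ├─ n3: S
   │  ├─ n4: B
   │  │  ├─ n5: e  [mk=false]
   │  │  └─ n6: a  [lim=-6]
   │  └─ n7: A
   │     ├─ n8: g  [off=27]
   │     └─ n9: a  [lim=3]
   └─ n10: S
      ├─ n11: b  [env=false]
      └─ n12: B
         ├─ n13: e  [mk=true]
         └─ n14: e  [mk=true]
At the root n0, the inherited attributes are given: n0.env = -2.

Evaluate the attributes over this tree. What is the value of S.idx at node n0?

true

1. n0.env = -2  [given at root]
2. n2.mk = true  [terminal]
3. n3.env = -1  [-1]
4. n5.mk = false  [terminal]
5. n6.lim = -6  [terminal]
6. n4.fin = false  [false]
7. n4.depth = "xr"  ["xr"]
8. n7.idx = 30  [30]
9. n8.off = 27  [terminal]
10. n9.lim = 3  [terminal]
11. n7.depth = -7  [g.off - 34]
12. n3.key = 13  [A.depth * 3 + 34]
13. n3.idx = false  [A.depth > -7]
14. n10.env = 12  [12]
15. n11.env = false  [terminal]
16. n13.mk = true  [terminal]
17. n14.mk = true  [terminal]
18. n12.fin = false  [e₀.mk == false]
19. n12.depth = "zx"  ["zx"]
20. n10.key = 3  [len(B.depth) + 1]
21. n10.idx = false  [S.env > 12]
22. n1.fin = false  [S₁.key > 3]
23. n1.depth = "zp"  ["zp"]
24. n0.key = 5  [5]
25. n0.idx = true  [B.fin == false]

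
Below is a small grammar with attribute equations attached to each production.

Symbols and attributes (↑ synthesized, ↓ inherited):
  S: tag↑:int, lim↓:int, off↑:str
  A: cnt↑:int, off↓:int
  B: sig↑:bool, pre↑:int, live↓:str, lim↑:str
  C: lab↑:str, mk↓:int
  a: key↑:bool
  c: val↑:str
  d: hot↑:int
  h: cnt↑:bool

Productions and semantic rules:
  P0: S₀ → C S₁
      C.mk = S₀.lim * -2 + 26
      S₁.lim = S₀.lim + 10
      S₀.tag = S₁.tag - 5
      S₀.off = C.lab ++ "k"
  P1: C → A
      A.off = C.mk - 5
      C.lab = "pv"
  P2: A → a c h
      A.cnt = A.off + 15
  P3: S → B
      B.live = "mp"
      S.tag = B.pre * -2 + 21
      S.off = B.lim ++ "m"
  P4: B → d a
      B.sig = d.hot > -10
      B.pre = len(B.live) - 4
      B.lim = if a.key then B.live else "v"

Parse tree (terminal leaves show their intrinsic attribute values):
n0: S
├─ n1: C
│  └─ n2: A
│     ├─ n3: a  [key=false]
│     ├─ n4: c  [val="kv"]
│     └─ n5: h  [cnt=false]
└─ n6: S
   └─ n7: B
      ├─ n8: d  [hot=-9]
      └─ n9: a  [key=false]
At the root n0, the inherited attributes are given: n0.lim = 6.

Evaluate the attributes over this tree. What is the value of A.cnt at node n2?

1. n0.lim = 6  [given at root]
2. n1.mk = 14  [S₀.lim * -2 + 26]
3. n2.off = 9  [C.mk - 5]
4. n3.key = false  [terminal]
5. n4.val = "kv"  [terminal]
6. n5.cnt = false  [terminal]
7. n2.cnt = 24  [A.off + 15]
8. n1.lab = "pv"  ["pv"]
9. n6.lim = 16  [S₀.lim + 10]
10. n7.live = "mp"  ["mp"]
11. n8.hot = -9  [terminal]
12. n9.key = false  [terminal]
13. n7.sig = true  [d.hot > -10]
14. n7.pre = -2  [len(B.live) - 4]
15. n7.lim = "v"  [if a.key then B.live else "v"]
16. n6.tag = 25  [B.pre * -2 + 21]
17. n6.off = "vm"  [B.lim ++ "m"]
18. n0.tag = 20  [S₁.tag - 5]
19. n0.off = "pvk"  [C.lab ++ "k"]

24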